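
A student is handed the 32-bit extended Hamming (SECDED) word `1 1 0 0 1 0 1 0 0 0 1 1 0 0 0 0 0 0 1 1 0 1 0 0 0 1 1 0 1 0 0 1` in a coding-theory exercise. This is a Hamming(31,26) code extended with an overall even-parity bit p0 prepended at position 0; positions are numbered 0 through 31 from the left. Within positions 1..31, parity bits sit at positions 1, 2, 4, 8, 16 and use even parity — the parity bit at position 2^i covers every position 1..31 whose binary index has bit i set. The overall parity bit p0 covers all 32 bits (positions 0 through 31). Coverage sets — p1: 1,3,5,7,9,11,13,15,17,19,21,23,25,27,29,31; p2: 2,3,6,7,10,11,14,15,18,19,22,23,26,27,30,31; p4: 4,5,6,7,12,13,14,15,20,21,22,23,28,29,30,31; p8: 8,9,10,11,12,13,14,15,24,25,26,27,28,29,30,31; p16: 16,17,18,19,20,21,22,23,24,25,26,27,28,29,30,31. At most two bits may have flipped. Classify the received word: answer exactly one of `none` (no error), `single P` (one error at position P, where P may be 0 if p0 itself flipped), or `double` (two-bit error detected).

s1: b1⊕b3⊕b5⊕b7⊕b9⊕b11⊕b13⊕b15⊕b17⊕b19⊕b21⊕b23⊕b25⊕b27⊕b29⊕b31 = 1⊕0⊕0⊕0⊕0⊕1⊕0⊕0⊕0⊕1⊕1⊕0⊕1⊕0⊕0⊕1 = 0
s2: b2⊕b3⊕b6⊕b7⊕b10⊕b11⊕b14⊕b15⊕b18⊕b19⊕b22⊕b23⊕b26⊕b27⊕b30⊕b31 = 0⊕0⊕1⊕0⊕1⊕1⊕0⊕0⊕1⊕1⊕0⊕0⊕1⊕0⊕0⊕1 = 1
s4: b4⊕b5⊕b6⊕b7⊕b12⊕b13⊕b14⊕b15⊕b20⊕b21⊕b22⊕b23⊕b28⊕b29⊕b30⊕b31 = 1⊕0⊕1⊕0⊕0⊕0⊕0⊕0⊕0⊕1⊕0⊕0⊕1⊕0⊕0⊕1 = 1
s8: b8⊕b9⊕b10⊕b11⊕b12⊕b13⊕b14⊕b15⊕b24⊕b25⊕b26⊕b27⊕b28⊕b29⊕b30⊕b31 = 0⊕0⊕1⊕1⊕0⊕0⊕0⊕0⊕0⊕1⊕1⊕0⊕1⊕0⊕0⊕1 = 0
s16: b16⊕b17⊕b18⊕b19⊕b20⊕b21⊕b22⊕b23⊕b24⊕b25⊕b26⊕b27⊕b28⊕b29⊕b30⊕b31 = 0⊕0⊕1⊕1⊕0⊕1⊕0⊕0⊕0⊕1⊕1⊕0⊕1⊕0⊕0⊕1 = 1
Syndrome (s16...s1) = 10110 → position 22.
Overall parity (XOR of all 32 bits, including p0): 1⊕1⊕0⊕0⊕1⊕0⊕1⊕0⊕0⊕0⊕1⊕1⊕0⊕0⊕0⊕0⊕0⊕0⊕1⊕1⊕0⊕1⊕0⊕0⊕0⊕1⊕1⊕0⊕1⊕0⊕0⊕1 = 1
Overall=1, syndrome position=22 → single-bit error at position 22.

single 22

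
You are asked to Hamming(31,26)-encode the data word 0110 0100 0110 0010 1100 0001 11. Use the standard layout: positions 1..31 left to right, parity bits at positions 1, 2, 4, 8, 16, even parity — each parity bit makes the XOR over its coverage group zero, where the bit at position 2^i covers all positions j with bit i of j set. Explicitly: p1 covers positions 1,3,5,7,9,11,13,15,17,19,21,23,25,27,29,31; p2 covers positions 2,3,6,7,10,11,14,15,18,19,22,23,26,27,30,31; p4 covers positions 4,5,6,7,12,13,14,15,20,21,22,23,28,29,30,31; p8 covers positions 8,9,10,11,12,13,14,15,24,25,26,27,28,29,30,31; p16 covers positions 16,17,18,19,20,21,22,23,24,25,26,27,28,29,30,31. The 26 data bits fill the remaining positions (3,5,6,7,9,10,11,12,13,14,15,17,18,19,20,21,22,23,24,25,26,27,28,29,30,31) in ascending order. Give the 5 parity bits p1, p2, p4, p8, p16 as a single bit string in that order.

Place data bits at non-power-of-two positions: b3=0, b5=1, b6=1, b7=0, b9=0, b10=1, b11=0, b12=0, b13=0, b14=1, b15=1, b17=0, b18=0, b19=0, b20=1, b21=0, b22=1, b23=1, b24=0, b25=0, b26=0, b27=0, b28=0, b29=1, b30=1, b31=1.
p1 = XOR of data positions {3,5,7,9,11,13,15,17,19,21,23,25,27,29,31} = 0⊕1⊕0⊕0⊕0⊕0⊕1⊕0⊕0⊕0⊕1⊕0⊕0⊕1⊕1 = 1
p2 = XOR of data positions {3,6,7,10,11,14,15,18,19,22,23,26,27,30,31} = 0⊕1⊕0⊕1⊕0⊕1⊕1⊕0⊕0⊕1⊕1⊕0⊕0⊕1⊕1 = 0
p4 = XOR of data positions {5,6,7,12,13,14,15,20,21,22,23,28,29,30,31} = 1⊕1⊕0⊕0⊕0⊕1⊕1⊕1⊕0⊕1⊕1⊕0⊕1⊕1⊕1 = 0
p8 = XOR of data positions {9,10,11,12,13,14,15,24,25,26,27,28,29,30,31} = 0⊕1⊕0⊕0⊕0⊕1⊕1⊕0⊕0⊕0⊕0⊕0⊕1⊕1⊕1 = 0
p16 = XOR of data positions {17,18,19,20,21,22,23,24,25,26,27,28,29,30,31} = 0⊕0⊕0⊕1⊕0⊕1⊕1⊕0⊕0⊕0⊕0⊕0⊕1⊕1⊕1 = 0
Parity bits p1,p2,p4,p8,p16 = 10000

10000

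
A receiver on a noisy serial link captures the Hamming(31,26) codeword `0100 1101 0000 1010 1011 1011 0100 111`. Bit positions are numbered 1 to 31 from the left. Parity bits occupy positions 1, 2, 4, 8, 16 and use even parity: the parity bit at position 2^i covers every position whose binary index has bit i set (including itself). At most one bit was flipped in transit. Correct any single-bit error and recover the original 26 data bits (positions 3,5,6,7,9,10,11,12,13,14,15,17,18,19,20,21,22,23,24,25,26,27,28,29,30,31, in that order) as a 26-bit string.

01100000101101110110100111

s1: b1⊕b3⊕b5⊕b7⊕b9⊕b11⊕b13⊕b15⊕b17⊕b19⊕b21⊕b23⊕b25⊕b27⊕b29⊕b31 = 0⊕0⊕1⊕0⊕0⊕0⊕1⊕1⊕1⊕1⊕1⊕1⊕0⊕0⊕1⊕1 = 1
s2: b2⊕b3⊕b6⊕b7⊕b10⊕b11⊕b14⊕b15⊕b18⊕b19⊕b22⊕b23⊕b26⊕b27⊕b30⊕b31 = 1⊕0⊕1⊕0⊕0⊕0⊕0⊕1⊕0⊕1⊕0⊕1⊕1⊕0⊕1⊕1 = 0
s4: b4⊕b5⊕b6⊕b7⊕b12⊕b13⊕b14⊕b15⊕b20⊕b21⊕b22⊕b23⊕b28⊕b29⊕b30⊕b31 = 0⊕1⊕1⊕0⊕0⊕1⊕0⊕1⊕1⊕1⊕0⊕1⊕0⊕1⊕1⊕1 = 0
s8: b8⊕b9⊕b10⊕b11⊕b12⊕b13⊕b14⊕b15⊕b24⊕b25⊕b26⊕b27⊕b28⊕b29⊕b30⊕b31 = 1⊕0⊕0⊕0⊕0⊕1⊕0⊕1⊕1⊕0⊕1⊕0⊕0⊕1⊕1⊕1 = 0
s16: b16⊕b17⊕b18⊕b19⊕b20⊕b21⊕b22⊕b23⊕b24⊕b25⊕b26⊕b27⊕b28⊕b29⊕b30⊕b31 = 0⊕1⊕0⊕1⊕1⊕1⊕0⊕1⊕1⊕0⊕1⊕0⊕0⊕1⊕1⊕1 = 0
Syndrome (s16...s1) = 00001 → position 1.
Flip bit 1: corrected codeword = 1100110100001010101110110100111
Data bits at positions 3,5,6,7,9,10,11,12,13,14,15,17,18,19,20,21,22,23,24,25,26,27,28,29,30,31: 01100000101101110110100111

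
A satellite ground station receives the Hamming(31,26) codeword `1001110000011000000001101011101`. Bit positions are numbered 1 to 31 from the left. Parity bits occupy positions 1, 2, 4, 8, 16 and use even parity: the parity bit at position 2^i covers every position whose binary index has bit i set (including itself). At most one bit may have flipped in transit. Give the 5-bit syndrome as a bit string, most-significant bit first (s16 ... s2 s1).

s1: b1⊕b3⊕b5⊕b7⊕b9⊕b11⊕b13⊕b15⊕b17⊕b19⊕b21⊕b23⊕b25⊕b27⊕b29⊕b31 = 1⊕0⊕1⊕0⊕0⊕0⊕1⊕0⊕0⊕0⊕0⊕1⊕1⊕1⊕1⊕1 = 0
s2: b2⊕b3⊕b6⊕b7⊕b10⊕b11⊕b14⊕b15⊕b18⊕b19⊕b22⊕b23⊕b26⊕b27⊕b30⊕b31 = 0⊕0⊕1⊕0⊕0⊕0⊕0⊕0⊕0⊕0⊕1⊕1⊕0⊕1⊕0⊕1 = 1
s4: b4⊕b5⊕b6⊕b7⊕b12⊕b13⊕b14⊕b15⊕b20⊕b21⊕b22⊕b23⊕b28⊕b29⊕b30⊕b31 = 1⊕1⊕1⊕0⊕1⊕1⊕0⊕0⊕0⊕0⊕1⊕1⊕1⊕1⊕0⊕1 = 0
s8: b8⊕b9⊕b10⊕b11⊕b12⊕b13⊕b14⊕b15⊕b24⊕b25⊕b26⊕b27⊕b28⊕b29⊕b30⊕b31 = 0⊕0⊕0⊕0⊕1⊕1⊕0⊕0⊕0⊕1⊕0⊕1⊕1⊕1⊕0⊕1 = 1
s16: b16⊕b17⊕b18⊕b19⊕b20⊕b21⊕b22⊕b23⊕b24⊕b25⊕b26⊕b27⊕b28⊕b29⊕b30⊕b31 = 0⊕0⊕0⊕0⊕0⊕0⊕1⊕1⊕0⊕1⊕0⊕1⊕1⊕1⊕0⊕1 = 1
Syndrome (s16...s1) = 11010 → position 26.

11010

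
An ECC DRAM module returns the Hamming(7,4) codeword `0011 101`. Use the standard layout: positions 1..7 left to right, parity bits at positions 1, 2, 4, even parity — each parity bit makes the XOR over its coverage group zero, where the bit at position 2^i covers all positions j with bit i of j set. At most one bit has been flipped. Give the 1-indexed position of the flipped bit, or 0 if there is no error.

5

s1: b1⊕b3⊕b5⊕b7 = 0⊕1⊕1⊕1 = 1
s2: b2⊕b3⊕b6⊕b7 = 0⊕1⊕0⊕1 = 0
s4: b4⊕b5⊕b6⊕b7 = 1⊕1⊕0⊕1 = 1
Syndrome (s4...s1) = 101 → position 5.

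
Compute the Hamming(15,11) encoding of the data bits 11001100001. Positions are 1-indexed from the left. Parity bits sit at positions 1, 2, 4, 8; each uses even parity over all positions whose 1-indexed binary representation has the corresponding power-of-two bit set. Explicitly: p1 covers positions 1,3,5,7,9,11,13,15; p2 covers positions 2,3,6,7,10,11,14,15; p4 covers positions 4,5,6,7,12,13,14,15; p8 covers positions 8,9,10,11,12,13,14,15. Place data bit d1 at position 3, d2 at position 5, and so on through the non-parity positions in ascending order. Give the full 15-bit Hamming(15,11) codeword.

Place data bits at non-power-of-two positions: b3=1, b5=1, b6=0, b7=0, b9=1, b10=1, b11=0, b12=0, b13=0, b14=0, b15=1.
p1 = XOR of data positions {3,5,7,9,11,13,15} = 1⊕1⊕0⊕1⊕0⊕0⊕1 = 0
p2 = XOR of data positions {3,6,7,10,11,14,15} = 1⊕0⊕0⊕1⊕0⊕0⊕1 = 1
p4 = XOR of data positions {5,6,7,12,13,14,15} = 1⊕0⊕0⊕0⊕0⊕0⊕1 = 0
p8 = XOR of data positions {9,10,11,12,13,14,15} = 1⊕1⊕0⊕0⊕0⊕0⊕1 = 1
Codeword b1..b15 = 011010011100001

011010011100001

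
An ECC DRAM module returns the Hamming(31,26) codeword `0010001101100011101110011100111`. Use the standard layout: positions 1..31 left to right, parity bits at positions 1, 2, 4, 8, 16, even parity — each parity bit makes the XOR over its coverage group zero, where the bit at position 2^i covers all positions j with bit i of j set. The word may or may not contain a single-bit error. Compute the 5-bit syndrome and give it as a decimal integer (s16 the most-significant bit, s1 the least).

22

s1: b1⊕b3⊕b5⊕b7⊕b9⊕b11⊕b13⊕b15⊕b17⊕b19⊕b21⊕b23⊕b25⊕b27⊕b29⊕b31 = 0⊕1⊕0⊕1⊕0⊕1⊕0⊕1⊕1⊕1⊕1⊕0⊕1⊕0⊕1⊕1 = 0
s2: b2⊕b3⊕b6⊕b7⊕b10⊕b11⊕b14⊕b15⊕b18⊕b19⊕b22⊕b23⊕b26⊕b27⊕b30⊕b31 = 0⊕1⊕0⊕1⊕1⊕1⊕0⊕1⊕0⊕1⊕0⊕0⊕1⊕0⊕1⊕1 = 1
s4: b4⊕b5⊕b6⊕b7⊕b12⊕b13⊕b14⊕b15⊕b20⊕b21⊕b22⊕b23⊕b28⊕b29⊕b30⊕b31 = 0⊕0⊕0⊕1⊕0⊕0⊕0⊕1⊕1⊕1⊕0⊕0⊕0⊕1⊕1⊕1 = 1
s8: b8⊕b9⊕b10⊕b11⊕b12⊕b13⊕b14⊕b15⊕b24⊕b25⊕b26⊕b27⊕b28⊕b29⊕b30⊕b31 = 1⊕0⊕1⊕1⊕0⊕0⊕0⊕1⊕1⊕1⊕1⊕0⊕0⊕1⊕1⊕1 = 0
s16: b16⊕b17⊕b18⊕b19⊕b20⊕b21⊕b22⊕b23⊕b24⊕b25⊕b26⊕b27⊕b28⊕b29⊕b30⊕b31 = 1⊕1⊕0⊕1⊕1⊕1⊕0⊕0⊕1⊕1⊕1⊕0⊕0⊕1⊕1⊕1 = 1
Syndrome (s16...s1) = 10110 → position 22.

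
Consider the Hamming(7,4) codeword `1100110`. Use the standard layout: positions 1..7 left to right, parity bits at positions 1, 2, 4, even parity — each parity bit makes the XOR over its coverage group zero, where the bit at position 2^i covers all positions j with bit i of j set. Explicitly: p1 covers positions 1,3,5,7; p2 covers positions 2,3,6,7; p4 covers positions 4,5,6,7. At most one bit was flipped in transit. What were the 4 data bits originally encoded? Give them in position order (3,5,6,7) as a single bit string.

s1: b1⊕b3⊕b5⊕b7 = 1⊕0⊕1⊕0 = 0
s2: b2⊕b3⊕b6⊕b7 = 1⊕0⊕1⊕0 = 0
s4: b4⊕b5⊕b6⊕b7 = 0⊕1⊕1⊕0 = 0
Syndrome (s4...s1) = 000 → position 0 (no error).
No correction needed.
Data bits at positions 3,5,6,7: 0110

0110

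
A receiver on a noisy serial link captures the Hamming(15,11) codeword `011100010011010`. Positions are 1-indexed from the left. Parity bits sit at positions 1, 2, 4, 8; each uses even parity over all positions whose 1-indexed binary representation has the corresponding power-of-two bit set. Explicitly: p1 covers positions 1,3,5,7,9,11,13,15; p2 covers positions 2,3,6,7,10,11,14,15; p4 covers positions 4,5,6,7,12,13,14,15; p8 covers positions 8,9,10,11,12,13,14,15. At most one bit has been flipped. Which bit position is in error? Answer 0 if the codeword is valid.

4

s1: b1⊕b3⊕b5⊕b7⊕b9⊕b11⊕b13⊕b15 = 0⊕1⊕0⊕0⊕0⊕1⊕0⊕0 = 0
s2: b2⊕b3⊕b6⊕b7⊕b10⊕b11⊕b14⊕b15 = 1⊕1⊕0⊕0⊕0⊕1⊕1⊕0 = 0
s4: b4⊕b5⊕b6⊕b7⊕b12⊕b13⊕b14⊕b15 = 1⊕0⊕0⊕0⊕1⊕0⊕1⊕0 = 1
s8: b8⊕b9⊕b10⊕b11⊕b12⊕b13⊕b14⊕b15 = 1⊕0⊕0⊕1⊕1⊕0⊕1⊕0 = 0
Syndrome (s8...s1) = 0100 → position 4.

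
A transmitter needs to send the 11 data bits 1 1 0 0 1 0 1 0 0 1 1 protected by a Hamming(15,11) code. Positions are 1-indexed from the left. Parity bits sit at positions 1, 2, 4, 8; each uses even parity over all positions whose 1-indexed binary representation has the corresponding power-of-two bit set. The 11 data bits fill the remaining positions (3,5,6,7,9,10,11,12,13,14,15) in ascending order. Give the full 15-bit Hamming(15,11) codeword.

Place data bits at non-power-of-two positions: b3=1, b5=1, b6=0, b7=0, b9=1, b10=0, b11=1, b12=0, b13=0, b14=1, b15=1.
p1 = XOR of data positions {3,5,7,9,11,13,15} = 1⊕1⊕0⊕1⊕1⊕0⊕1 = 1
p2 = XOR of data positions {3,6,7,10,11,14,15} = 1⊕0⊕0⊕0⊕1⊕1⊕1 = 0
p4 = XOR of data positions {5,6,7,12,13,14,15} = 1⊕0⊕0⊕0⊕0⊕1⊕1 = 1
p8 = XOR of data positions {9,10,11,12,13,14,15} = 1⊕0⊕1⊕0⊕0⊕1⊕1 = 0
Codeword b1..b15 = 101110001010011

101110001010011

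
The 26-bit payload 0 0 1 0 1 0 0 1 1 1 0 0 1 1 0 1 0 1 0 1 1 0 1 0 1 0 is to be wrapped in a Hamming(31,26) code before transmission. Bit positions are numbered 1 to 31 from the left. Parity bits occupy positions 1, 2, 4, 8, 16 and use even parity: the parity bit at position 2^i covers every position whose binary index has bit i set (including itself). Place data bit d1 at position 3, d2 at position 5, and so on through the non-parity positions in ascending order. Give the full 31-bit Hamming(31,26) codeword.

Place data bits at non-power-of-two positions: b3=0, b5=0, b6=1, b7=0, b9=1, b10=0, b11=0, b12=1, b13=1, b14=1, b15=0, b17=0, b18=1, b19=1, b20=0, b21=1, b22=0, b23=1, b24=0, b25=1, b26=1, b27=0, b28=1, b29=0, b30=1, b31=0.
p1 = XOR of data positions {3,5,7,9,11,13,15,17,19,21,23,25,27,29,31} = 0⊕0⊕0⊕1⊕0⊕1⊕0⊕0⊕1⊕1⊕1⊕1⊕0⊕0⊕0 = 0
p2 = XOR of data positions {3,6,7,10,11,14,15,18,19,22,23,26,27,30,31} = 0⊕1⊕0⊕0⊕0⊕1⊕0⊕1⊕1⊕0⊕1⊕1⊕0⊕1⊕0 = 1
p4 = XOR of data positions {5,6,7,12,13,14,15,20,21,22,23,28,29,30,31} = 0⊕1⊕0⊕1⊕1⊕1⊕0⊕0⊕1⊕0⊕1⊕1⊕0⊕1⊕0 = 0
p8 = XOR of data positions {9,10,11,12,13,14,15,24,25,26,27,28,29,30,31} = 1⊕0⊕0⊕1⊕1⊕1⊕0⊕0⊕1⊕1⊕0⊕1⊕0⊕1⊕0 = 0
p16 = XOR of data positions {17,18,19,20,21,22,23,24,25,26,27,28,29,30,31} = 0⊕1⊕1⊕0⊕1⊕0⊕1⊕0⊕1⊕1⊕0⊕1⊕0⊕1⊕0 = 0
Codeword b1..b31 = 0100010010011100011010101101010

0100010010011100011010101101010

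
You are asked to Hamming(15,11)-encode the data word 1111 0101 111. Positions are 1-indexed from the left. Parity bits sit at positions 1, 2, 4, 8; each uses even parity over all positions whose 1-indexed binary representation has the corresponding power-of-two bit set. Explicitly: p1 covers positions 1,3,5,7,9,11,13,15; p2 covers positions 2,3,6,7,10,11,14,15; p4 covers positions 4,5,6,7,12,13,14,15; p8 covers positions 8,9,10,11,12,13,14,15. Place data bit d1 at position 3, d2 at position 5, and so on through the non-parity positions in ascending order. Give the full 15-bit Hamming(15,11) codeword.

Place data bits at non-power-of-two positions: b3=1, b5=1, b6=1, b7=1, b9=0, b10=1, b11=0, b12=1, b13=1, b14=1, b15=1.
p1 = XOR of data positions {3,5,7,9,11,13,15} = 1⊕1⊕1⊕0⊕0⊕1⊕1 = 1
p2 = XOR of data positions {3,6,7,10,11,14,15} = 1⊕1⊕1⊕1⊕0⊕1⊕1 = 0
p4 = XOR of data positions {5,6,7,12,13,14,15} = 1⊕1⊕1⊕1⊕1⊕1⊕1 = 1
p8 = XOR of data positions {9,10,11,12,13,14,15} = 0⊕1⊕0⊕1⊕1⊕1⊕1 = 1
Codeword b1..b15 = 101111110101111

101111110101111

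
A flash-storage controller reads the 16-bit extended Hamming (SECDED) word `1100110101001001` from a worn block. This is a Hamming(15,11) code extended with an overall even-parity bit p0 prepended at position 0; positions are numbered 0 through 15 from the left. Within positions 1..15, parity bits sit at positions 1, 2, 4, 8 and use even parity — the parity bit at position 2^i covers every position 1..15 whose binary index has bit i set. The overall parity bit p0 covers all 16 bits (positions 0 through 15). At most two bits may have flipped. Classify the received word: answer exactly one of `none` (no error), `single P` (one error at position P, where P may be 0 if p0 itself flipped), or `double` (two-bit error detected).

double

s1: b1⊕b3⊕b5⊕b7⊕b9⊕b11⊕b13⊕b15 = 1⊕0⊕1⊕1⊕1⊕0⊕0⊕1 = 1
s2: b2⊕b3⊕b6⊕b7⊕b10⊕b11⊕b14⊕b15 = 0⊕0⊕0⊕1⊕0⊕0⊕0⊕1 = 0
s4: b4⊕b5⊕b6⊕b7⊕b12⊕b13⊕b14⊕b15 = 1⊕1⊕0⊕1⊕1⊕0⊕0⊕1 = 1
s8: b8⊕b9⊕b10⊕b11⊕b12⊕b13⊕b14⊕b15 = 0⊕1⊕0⊕0⊕1⊕0⊕0⊕1 = 1
Syndrome (s8...s1) = 1101 → position 13.
Overall parity (XOR of all 16 bits, including p0): 1⊕1⊕0⊕0⊕1⊕1⊕0⊕1⊕0⊕1⊕0⊕0⊕1⊕0⊕0⊕1 = 0
Overall=0, syndrome position=13 → double-bit error detected (uncorrectable).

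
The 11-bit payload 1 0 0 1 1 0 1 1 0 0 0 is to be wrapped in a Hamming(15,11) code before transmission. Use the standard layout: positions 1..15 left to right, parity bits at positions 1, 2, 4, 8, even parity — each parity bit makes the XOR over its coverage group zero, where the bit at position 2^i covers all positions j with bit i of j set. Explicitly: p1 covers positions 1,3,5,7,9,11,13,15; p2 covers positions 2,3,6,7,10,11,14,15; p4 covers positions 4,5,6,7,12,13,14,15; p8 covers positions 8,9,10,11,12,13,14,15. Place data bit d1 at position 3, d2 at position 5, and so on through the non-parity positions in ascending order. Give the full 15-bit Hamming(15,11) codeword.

011000111011000

Place data bits at non-power-of-two positions: b3=1, b5=0, b6=0, b7=1, b9=1, b10=0, b11=1, b12=1, b13=0, b14=0, b15=0.
p1 = XOR of data positions {3,5,7,9,11,13,15} = 1⊕0⊕1⊕1⊕1⊕0⊕0 = 0
p2 = XOR of data positions {3,6,7,10,11,14,15} = 1⊕0⊕1⊕0⊕1⊕0⊕0 = 1
p4 = XOR of data positions {5,6,7,12,13,14,15} = 0⊕0⊕1⊕1⊕0⊕0⊕0 = 0
p8 = XOR of data positions {9,10,11,12,13,14,15} = 1⊕0⊕1⊕1⊕0⊕0⊕0 = 1
Codeword b1..b15 = 011000111011000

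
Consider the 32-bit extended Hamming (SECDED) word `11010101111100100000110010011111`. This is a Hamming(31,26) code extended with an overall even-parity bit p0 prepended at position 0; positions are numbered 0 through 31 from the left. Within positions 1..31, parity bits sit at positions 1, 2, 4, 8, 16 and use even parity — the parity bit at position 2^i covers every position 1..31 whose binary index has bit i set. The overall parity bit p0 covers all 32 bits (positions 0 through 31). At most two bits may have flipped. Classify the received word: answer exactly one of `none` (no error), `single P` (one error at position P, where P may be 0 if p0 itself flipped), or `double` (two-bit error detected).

double

s1: b1⊕b3⊕b5⊕b7⊕b9⊕b11⊕b13⊕b15⊕b17⊕b19⊕b21⊕b23⊕b25⊕b27⊕b29⊕b31 = 1⊕1⊕1⊕1⊕1⊕1⊕0⊕0⊕0⊕0⊕1⊕0⊕0⊕1⊕1⊕1 = 0
s2: b2⊕b3⊕b6⊕b7⊕b10⊕b11⊕b14⊕b15⊕b18⊕b19⊕b22⊕b23⊕b26⊕b27⊕b30⊕b31 = 0⊕1⊕0⊕1⊕1⊕1⊕1⊕0⊕0⊕0⊕0⊕0⊕0⊕1⊕1⊕1 = 0
s4: b4⊕b5⊕b6⊕b7⊕b12⊕b13⊕b14⊕b15⊕b20⊕b21⊕b22⊕b23⊕b28⊕b29⊕b30⊕b31 = 0⊕1⊕0⊕1⊕0⊕0⊕1⊕0⊕1⊕1⊕0⊕0⊕1⊕1⊕1⊕1 = 1
s8: b8⊕b9⊕b10⊕b11⊕b12⊕b13⊕b14⊕b15⊕b24⊕b25⊕b26⊕b27⊕b28⊕b29⊕b30⊕b31 = 1⊕1⊕1⊕1⊕0⊕0⊕1⊕0⊕1⊕0⊕0⊕1⊕1⊕1⊕1⊕1 = 1
s16: b16⊕b17⊕b18⊕b19⊕b20⊕b21⊕b22⊕b23⊕b24⊕b25⊕b26⊕b27⊕b28⊕b29⊕b30⊕b31 = 0⊕0⊕0⊕0⊕1⊕1⊕0⊕0⊕1⊕0⊕0⊕1⊕1⊕1⊕1⊕1 = 0
Syndrome (s16...s1) = 01100 → position 12.
Overall parity (XOR of all 32 bits, including p0): 1⊕1⊕0⊕1⊕0⊕1⊕0⊕1⊕1⊕1⊕1⊕1⊕0⊕0⊕1⊕0⊕0⊕0⊕0⊕0⊕1⊕1⊕0⊕0⊕1⊕0⊕0⊕1⊕1⊕1⊕1⊕1 = 0
Overall=0, syndrome position=12 → double-bit error detected (uncorrectable).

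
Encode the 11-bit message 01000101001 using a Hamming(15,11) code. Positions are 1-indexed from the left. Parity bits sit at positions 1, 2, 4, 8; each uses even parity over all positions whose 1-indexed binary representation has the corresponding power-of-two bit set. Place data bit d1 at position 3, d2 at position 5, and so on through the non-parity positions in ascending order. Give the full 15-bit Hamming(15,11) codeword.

Place data bits at non-power-of-two positions: b3=0, b5=1, b6=0, b7=0, b9=0, b10=1, b11=0, b12=1, b13=0, b14=0, b15=1.
p1 = XOR of data positions {3,5,7,9,11,13,15} = 0⊕1⊕0⊕0⊕0⊕0⊕1 = 0
p2 = XOR of data positions {3,6,7,10,11,14,15} = 0⊕0⊕0⊕1⊕0⊕0⊕1 = 0
p4 = XOR of data positions {5,6,7,12,13,14,15} = 1⊕0⊕0⊕1⊕0⊕0⊕1 = 1
p8 = XOR of data positions {9,10,11,12,13,14,15} = 0⊕1⊕0⊕1⊕0⊕0⊕1 = 1
Codeword b1..b15 = 000110010101001

000110010101001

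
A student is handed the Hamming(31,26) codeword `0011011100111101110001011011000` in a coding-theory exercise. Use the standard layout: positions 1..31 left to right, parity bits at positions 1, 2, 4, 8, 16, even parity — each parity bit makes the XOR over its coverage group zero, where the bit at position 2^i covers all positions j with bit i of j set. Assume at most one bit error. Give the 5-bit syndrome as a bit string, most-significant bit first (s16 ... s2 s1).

s1: b1⊕b3⊕b5⊕b7⊕b9⊕b11⊕b13⊕b15⊕b17⊕b19⊕b21⊕b23⊕b25⊕b27⊕b29⊕b31 = 0⊕1⊕0⊕1⊕0⊕1⊕1⊕0⊕1⊕0⊕0⊕0⊕1⊕1⊕0⊕0 = 1
s2: b2⊕b3⊕b6⊕b7⊕b10⊕b11⊕b14⊕b15⊕b18⊕b19⊕b22⊕b23⊕b26⊕b27⊕b30⊕b31 = 0⊕1⊕1⊕1⊕0⊕1⊕1⊕0⊕1⊕0⊕1⊕0⊕0⊕1⊕0⊕0 = 0
s4: b4⊕b5⊕b6⊕b7⊕b12⊕b13⊕b14⊕b15⊕b20⊕b21⊕b22⊕b23⊕b28⊕b29⊕b30⊕b31 = 1⊕0⊕1⊕1⊕1⊕1⊕1⊕0⊕0⊕0⊕1⊕0⊕1⊕0⊕0⊕0 = 0
s8: b8⊕b9⊕b10⊕b11⊕b12⊕b13⊕b14⊕b15⊕b24⊕b25⊕b26⊕b27⊕b28⊕b29⊕b30⊕b31 = 1⊕0⊕0⊕1⊕1⊕1⊕1⊕0⊕1⊕1⊕0⊕1⊕1⊕0⊕0⊕0 = 1
s16: b16⊕b17⊕b18⊕b19⊕b20⊕b21⊕b22⊕b23⊕b24⊕b25⊕b26⊕b27⊕b28⊕b29⊕b30⊕b31 = 1⊕1⊕1⊕0⊕0⊕0⊕1⊕0⊕1⊕1⊕0⊕1⊕1⊕0⊕0⊕0 = 0
Syndrome (s16...s1) = 01001 → position 9.

01001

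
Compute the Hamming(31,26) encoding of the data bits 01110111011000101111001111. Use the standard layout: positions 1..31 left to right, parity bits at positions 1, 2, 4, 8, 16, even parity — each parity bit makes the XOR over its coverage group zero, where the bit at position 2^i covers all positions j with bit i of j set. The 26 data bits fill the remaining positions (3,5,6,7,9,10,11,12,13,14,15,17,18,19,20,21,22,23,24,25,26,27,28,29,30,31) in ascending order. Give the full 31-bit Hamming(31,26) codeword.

0001111101110111000101111001111

Place data bits at non-power-of-two positions: b3=0, b5=1, b6=1, b7=1, b9=0, b10=1, b11=1, b12=1, b13=0, b14=1, b15=1, b17=0, b18=0, b19=0, b20=1, b21=0, b22=1, b23=1, b24=1, b25=1, b26=0, b27=0, b28=1, b29=1, b30=1, b31=1.
p1 = XOR of data positions {3,5,7,9,11,13,15,17,19,21,23,25,27,29,31} = 0⊕1⊕1⊕0⊕1⊕0⊕1⊕0⊕0⊕0⊕1⊕1⊕0⊕1⊕1 = 0
p2 = XOR of data positions {3,6,7,10,11,14,15,18,19,22,23,26,27,30,31} = 0⊕1⊕1⊕1⊕1⊕1⊕1⊕0⊕0⊕1⊕1⊕0⊕0⊕1⊕1 = 0
p4 = XOR of data positions {5,6,7,12,13,14,15,20,21,22,23,28,29,30,31} = 1⊕1⊕1⊕1⊕0⊕1⊕1⊕1⊕0⊕1⊕1⊕1⊕1⊕1⊕1 = 1
p8 = XOR of data positions {9,10,11,12,13,14,15,24,25,26,27,28,29,30,31} = 0⊕1⊕1⊕1⊕0⊕1⊕1⊕1⊕1⊕0⊕0⊕1⊕1⊕1⊕1 = 1
p16 = XOR of data positions {17,18,19,20,21,22,23,24,25,26,27,28,29,30,31} = 0⊕0⊕0⊕1⊕0⊕1⊕1⊕1⊕1⊕0⊕0⊕1⊕1⊕1⊕1 = 1
Codeword b1..b31 = 0001111101110111000101111001111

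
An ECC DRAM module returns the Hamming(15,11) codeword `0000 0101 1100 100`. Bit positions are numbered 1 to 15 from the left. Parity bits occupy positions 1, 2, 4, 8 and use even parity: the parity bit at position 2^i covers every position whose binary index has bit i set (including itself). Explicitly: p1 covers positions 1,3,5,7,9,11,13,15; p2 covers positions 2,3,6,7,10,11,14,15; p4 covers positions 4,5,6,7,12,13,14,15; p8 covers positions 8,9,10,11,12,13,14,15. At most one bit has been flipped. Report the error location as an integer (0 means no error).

s1: b1⊕b3⊕b5⊕b7⊕b9⊕b11⊕b13⊕b15 = 0⊕0⊕0⊕0⊕1⊕0⊕1⊕0 = 0
s2: b2⊕b3⊕b6⊕b7⊕b10⊕b11⊕b14⊕b15 = 0⊕0⊕1⊕0⊕1⊕0⊕0⊕0 = 0
s4: b4⊕b5⊕b6⊕b7⊕b12⊕b13⊕b14⊕b15 = 0⊕0⊕1⊕0⊕0⊕1⊕0⊕0 = 0
s8: b8⊕b9⊕b10⊕b11⊕b12⊕b13⊕b14⊕b15 = 1⊕1⊕1⊕0⊕0⊕1⊕0⊕0 = 0
Syndrome (s8...s1) = 0000 → position 0 (no error).

0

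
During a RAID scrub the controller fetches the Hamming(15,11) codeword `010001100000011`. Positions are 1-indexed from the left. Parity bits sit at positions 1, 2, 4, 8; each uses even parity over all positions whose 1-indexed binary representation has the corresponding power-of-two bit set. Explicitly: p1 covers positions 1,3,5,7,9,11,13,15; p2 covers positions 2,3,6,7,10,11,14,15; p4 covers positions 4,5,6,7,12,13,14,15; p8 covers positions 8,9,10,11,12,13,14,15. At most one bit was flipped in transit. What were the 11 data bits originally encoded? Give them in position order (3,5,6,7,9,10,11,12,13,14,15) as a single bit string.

00110000011

s1: b1⊕b3⊕b5⊕b7⊕b9⊕b11⊕b13⊕b15 = 0⊕0⊕0⊕1⊕0⊕0⊕0⊕1 = 0
s2: b2⊕b3⊕b6⊕b7⊕b10⊕b11⊕b14⊕b15 = 1⊕0⊕1⊕1⊕0⊕0⊕1⊕1 = 1
s4: b4⊕b5⊕b6⊕b7⊕b12⊕b13⊕b14⊕b15 = 0⊕0⊕1⊕1⊕0⊕0⊕1⊕1 = 0
s8: b8⊕b9⊕b10⊕b11⊕b12⊕b13⊕b14⊕b15 = 0⊕0⊕0⊕0⊕0⊕0⊕1⊕1 = 0
Syndrome (s8...s1) = 0010 → position 2.
Flip bit 2: corrected codeword = 000001100000011
Data bits at positions 3,5,6,7,9,10,11,12,13,14,15: 00110000011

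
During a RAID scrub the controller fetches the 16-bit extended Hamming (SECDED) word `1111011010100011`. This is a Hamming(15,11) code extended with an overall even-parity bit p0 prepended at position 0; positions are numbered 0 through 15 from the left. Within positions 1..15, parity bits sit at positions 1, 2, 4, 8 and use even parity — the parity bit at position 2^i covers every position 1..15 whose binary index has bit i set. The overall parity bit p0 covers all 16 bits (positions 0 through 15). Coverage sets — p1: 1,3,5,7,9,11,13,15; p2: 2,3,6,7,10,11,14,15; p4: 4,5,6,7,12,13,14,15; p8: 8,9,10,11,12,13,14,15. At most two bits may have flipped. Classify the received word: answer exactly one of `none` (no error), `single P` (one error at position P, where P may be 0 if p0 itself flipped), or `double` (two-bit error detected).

s1: b1⊕b3⊕b5⊕b7⊕b9⊕b11⊕b13⊕b15 = 1⊕1⊕1⊕0⊕0⊕0⊕0⊕1 = 0
s2: b2⊕b3⊕b6⊕b7⊕b10⊕b11⊕b14⊕b15 = 1⊕1⊕1⊕0⊕1⊕0⊕1⊕1 = 0
s4: b4⊕b5⊕b6⊕b7⊕b12⊕b13⊕b14⊕b15 = 0⊕1⊕1⊕0⊕0⊕0⊕1⊕1 = 0
s8: b8⊕b9⊕b10⊕b11⊕b12⊕b13⊕b14⊕b15 = 1⊕0⊕1⊕0⊕0⊕0⊕1⊕1 = 0
Syndrome (s8...s1) = 0000 → position 0 (no error).
Overall parity (XOR of all 16 bits, including p0): 1⊕1⊕1⊕1⊕0⊕1⊕1⊕0⊕1⊕0⊕1⊕0⊕0⊕0⊕1⊕1 = 0
Overall=0, syndrome position=0 → no error.

none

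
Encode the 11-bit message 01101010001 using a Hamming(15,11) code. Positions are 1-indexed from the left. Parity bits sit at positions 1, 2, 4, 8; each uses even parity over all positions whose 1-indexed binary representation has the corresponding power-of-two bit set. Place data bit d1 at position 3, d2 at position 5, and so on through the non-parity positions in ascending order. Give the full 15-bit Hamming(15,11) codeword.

010111011010001

Place data bits at non-power-of-two positions: b3=0, b5=1, b6=1, b7=0, b9=1, b10=0, b11=1, b12=0, b13=0, b14=0, b15=1.
p1 = XOR of data positions {3,5,7,9,11,13,15} = 0⊕1⊕0⊕1⊕1⊕0⊕1 = 0
p2 = XOR of data positions {3,6,7,10,11,14,15} = 0⊕1⊕0⊕0⊕1⊕0⊕1 = 1
p4 = XOR of data positions {5,6,7,12,13,14,15} = 1⊕1⊕0⊕0⊕0⊕0⊕1 = 1
p8 = XOR of data positions {9,10,11,12,13,14,15} = 1⊕0⊕1⊕0⊕0⊕0⊕1 = 1
Codeword b1..b15 = 010111011010001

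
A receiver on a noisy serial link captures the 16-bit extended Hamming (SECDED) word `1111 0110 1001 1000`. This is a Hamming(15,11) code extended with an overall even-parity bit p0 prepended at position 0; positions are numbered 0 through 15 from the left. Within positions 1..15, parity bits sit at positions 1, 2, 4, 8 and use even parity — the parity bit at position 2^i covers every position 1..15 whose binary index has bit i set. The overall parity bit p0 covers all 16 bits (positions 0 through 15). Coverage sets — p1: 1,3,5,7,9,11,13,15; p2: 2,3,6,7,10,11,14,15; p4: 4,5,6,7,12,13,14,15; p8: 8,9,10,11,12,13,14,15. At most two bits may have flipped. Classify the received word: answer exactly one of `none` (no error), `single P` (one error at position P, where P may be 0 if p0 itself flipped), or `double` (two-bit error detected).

s1: b1⊕b3⊕b5⊕b7⊕b9⊕b11⊕b13⊕b15 = 1⊕1⊕1⊕0⊕0⊕1⊕0⊕0 = 0
s2: b2⊕b3⊕b6⊕b7⊕b10⊕b11⊕b14⊕b15 = 1⊕1⊕1⊕0⊕0⊕1⊕0⊕0 = 0
s4: b4⊕b5⊕b6⊕b7⊕b12⊕b13⊕b14⊕b15 = 0⊕1⊕1⊕0⊕1⊕0⊕0⊕0 = 1
s8: b8⊕b9⊕b10⊕b11⊕b12⊕b13⊕b14⊕b15 = 1⊕0⊕0⊕1⊕1⊕0⊕0⊕0 = 1
Syndrome (s8...s1) = 1100 → position 12.
Overall parity (XOR of all 16 bits, including p0): 1⊕1⊕1⊕1⊕0⊕1⊕1⊕0⊕1⊕0⊕0⊕1⊕1⊕0⊕0⊕0 = 1
Overall=1, syndrome position=12 → single-bit error at position 12.

single 12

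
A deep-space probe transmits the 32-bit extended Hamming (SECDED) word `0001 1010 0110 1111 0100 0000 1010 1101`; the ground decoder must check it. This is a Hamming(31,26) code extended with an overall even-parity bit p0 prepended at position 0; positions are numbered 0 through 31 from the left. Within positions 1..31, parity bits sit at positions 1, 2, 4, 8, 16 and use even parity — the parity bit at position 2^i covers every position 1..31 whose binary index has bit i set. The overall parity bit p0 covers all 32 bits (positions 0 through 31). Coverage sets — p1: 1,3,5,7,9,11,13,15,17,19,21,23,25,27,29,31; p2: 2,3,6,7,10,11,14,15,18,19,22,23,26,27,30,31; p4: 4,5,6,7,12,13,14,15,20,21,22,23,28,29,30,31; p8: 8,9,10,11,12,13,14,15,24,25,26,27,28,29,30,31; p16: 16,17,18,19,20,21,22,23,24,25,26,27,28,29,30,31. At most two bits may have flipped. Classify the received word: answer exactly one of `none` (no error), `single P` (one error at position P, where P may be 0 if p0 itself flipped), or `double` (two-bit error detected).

s1: b1⊕b3⊕b5⊕b7⊕b9⊕b11⊕b13⊕b15⊕b17⊕b19⊕b21⊕b23⊕b25⊕b27⊕b29⊕b31 = 0⊕1⊕0⊕0⊕1⊕0⊕1⊕1⊕1⊕0⊕0⊕0⊕0⊕0⊕1⊕1 = 1
s2: b2⊕b3⊕b6⊕b7⊕b10⊕b11⊕b14⊕b15⊕b18⊕b19⊕b22⊕b23⊕b26⊕b27⊕b30⊕b31 = 0⊕1⊕1⊕0⊕1⊕0⊕1⊕1⊕0⊕0⊕0⊕0⊕1⊕0⊕0⊕1 = 1
s4: b4⊕b5⊕b6⊕b7⊕b12⊕b13⊕b14⊕b15⊕b20⊕b21⊕b22⊕b23⊕b28⊕b29⊕b30⊕b31 = 1⊕0⊕1⊕0⊕1⊕1⊕1⊕1⊕0⊕0⊕0⊕0⊕1⊕1⊕0⊕1 = 1
s8: b8⊕b9⊕b10⊕b11⊕b12⊕b13⊕b14⊕b15⊕b24⊕b25⊕b26⊕b27⊕b28⊕b29⊕b30⊕b31 = 0⊕1⊕1⊕0⊕1⊕1⊕1⊕1⊕1⊕0⊕1⊕0⊕1⊕1⊕0⊕1 = 1
s16: b16⊕b17⊕b18⊕b19⊕b20⊕b21⊕b22⊕b23⊕b24⊕b25⊕b26⊕b27⊕b28⊕b29⊕b30⊕b31 = 0⊕1⊕0⊕0⊕0⊕0⊕0⊕0⊕1⊕0⊕1⊕0⊕1⊕1⊕0⊕1 = 0
Syndrome (s16...s1) = 01111 → position 15.
Overall parity (XOR of all 32 bits, including p0): 0⊕0⊕0⊕1⊕1⊕0⊕1⊕0⊕0⊕1⊕1⊕0⊕1⊕1⊕1⊕1⊕0⊕1⊕0⊕0⊕0⊕0⊕0⊕0⊕1⊕0⊕1⊕0⊕1⊕1⊕0⊕1 = 1
Overall=1, syndrome position=15 → single-bit error at position 15.

single 15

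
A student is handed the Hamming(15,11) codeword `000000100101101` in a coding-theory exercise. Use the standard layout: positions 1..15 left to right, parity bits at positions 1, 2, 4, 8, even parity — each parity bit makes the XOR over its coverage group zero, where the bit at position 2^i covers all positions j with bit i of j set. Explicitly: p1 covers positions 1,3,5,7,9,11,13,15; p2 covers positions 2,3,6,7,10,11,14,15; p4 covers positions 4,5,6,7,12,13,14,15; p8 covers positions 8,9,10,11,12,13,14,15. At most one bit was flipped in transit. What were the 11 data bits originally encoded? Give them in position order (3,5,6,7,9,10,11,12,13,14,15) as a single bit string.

10010101101

s1: b1⊕b3⊕b5⊕b7⊕b9⊕b11⊕b13⊕b15 = 0⊕0⊕0⊕1⊕0⊕0⊕1⊕1 = 1
s2: b2⊕b3⊕b6⊕b7⊕b10⊕b11⊕b14⊕b15 = 0⊕0⊕0⊕1⊕1⊕0⊕0⊕1 = 1
s4: b4⊕b5⊕b6⊕b7⊕b12⊕b13⊕b14⊕b15 = 0⊕0⊕0⊕1⊕1⊕1⊕0⊕1 = 0
s8: b8⊕b9⊕b10⊕b11⊕b12⊕b13⊕b14⊕b15 = 0⊕0⊕1⊕0⊕1⊕1⊕0⊕1 = 0
Syndrome (s8...s1) = 0011 → position 3.
Flip bit 3: corrected codeword = 001000100101101
Data bits at positions 3,5,6,7,9,10,11,12,13,14,15: 10010101101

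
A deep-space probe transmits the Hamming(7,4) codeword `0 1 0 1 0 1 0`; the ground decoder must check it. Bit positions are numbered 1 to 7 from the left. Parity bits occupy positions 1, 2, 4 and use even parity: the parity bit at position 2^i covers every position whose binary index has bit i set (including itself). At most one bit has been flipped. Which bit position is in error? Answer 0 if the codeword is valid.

0

s1: b1⊕b3⊕b5⊕b7 = 0⊕0⊕0⊕0 = 0
s2: b2⊕b3⊕b6⊕b7 = 1⊕0⊕1⊕0 = 0
s4: b4⊕b5⊕b6⊕b7 = 1⊕0⊕1⊕0 = 0
Syndrome (s4...s1) = 000 → position 0 (no error).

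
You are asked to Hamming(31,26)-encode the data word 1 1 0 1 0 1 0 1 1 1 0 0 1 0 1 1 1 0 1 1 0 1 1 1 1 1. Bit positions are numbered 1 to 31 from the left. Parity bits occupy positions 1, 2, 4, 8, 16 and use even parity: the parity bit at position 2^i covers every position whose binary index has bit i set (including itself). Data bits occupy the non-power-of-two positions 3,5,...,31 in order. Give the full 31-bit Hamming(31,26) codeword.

1110101101011101010111011011111

Place data bits at non-power-of-two positions: b3=1, b5=1, b6=0, b7=1, b9=0, b10=1, b11=0, b12=1, b13=1, b14=1, b15=0, b17=0, b18=1, b19=0, b20=1, b21=1, b22=1, b23=0, b24=1, b25=1, b26=0, b27=1, b28=1, b29=1, b30=1, b31=1.
p1 = XOR of data positions {3,5,7,9,11,13,15,17,19,21,23,25,27,29,31} = 1⊕1⊕1⊕0⊕0⊕1⊕0⊕0⊕0⊕1⊕0⊕1⊕1⊕1⊕1 = 1
p2 = XOR of data positions {3,6,7,10,11,14,15,18,19,22,23,26,27,30,31} = 1⊕0⊕1⊕1⊕0⊕1⊕0⊕1⊕0⊕1⊕0⊕0⊕1⊕1⊕1 = 1
p4 = XOR of data positions {5,6,7,12,13,14,15,20,21,22,23,28,29,30,31} = 1⊕0⊕1⊕1⊕1⊕1⊕0⊕1⊕1⊕1⊕0⊕1⊕1⊕1⊕1 = 0
p8 = XOR of data positions {9,10,11,12,13,14,15,24,25,26,27,28,29,30,31} = 0⊕1⊕0⊕1⊕1⊕1⊕0⊕1⊕1⊕0⊕1⊕1⊕1⊕1⊕1 = 1
p16 = XOR of data positions {17,18,19,20,21,22,23,24,25,26,27,28,29,30,31} = 0⊕1⊕0⊕1⊕1⊕1⊕0⊕1⊕1⊕0⊕1⊕1⊕1⊕1⊕1 = 1
Codeword b1..b31 = 1110101101011101010111011011111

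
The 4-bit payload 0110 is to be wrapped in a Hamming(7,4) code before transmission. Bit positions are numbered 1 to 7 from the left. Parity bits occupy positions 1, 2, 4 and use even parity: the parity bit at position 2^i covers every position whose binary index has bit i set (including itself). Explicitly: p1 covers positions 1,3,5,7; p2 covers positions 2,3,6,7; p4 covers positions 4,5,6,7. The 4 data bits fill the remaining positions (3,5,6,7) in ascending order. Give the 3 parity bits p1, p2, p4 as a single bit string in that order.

110

Place data bits at non-power-of-two positions: b3=0, b5=1, b6=1, b7=0.
p1 = XOR of data positions {3,5,7} = 0⊕1⊕0 = 1
p2 = XOR of data positions {3,6,7} = 0⊕1⊕0 = 1
p4 = XOR of data positions {5,6,7} = 1⊕1⊕0 = 0
Parity bits p1,p2,p4 = 110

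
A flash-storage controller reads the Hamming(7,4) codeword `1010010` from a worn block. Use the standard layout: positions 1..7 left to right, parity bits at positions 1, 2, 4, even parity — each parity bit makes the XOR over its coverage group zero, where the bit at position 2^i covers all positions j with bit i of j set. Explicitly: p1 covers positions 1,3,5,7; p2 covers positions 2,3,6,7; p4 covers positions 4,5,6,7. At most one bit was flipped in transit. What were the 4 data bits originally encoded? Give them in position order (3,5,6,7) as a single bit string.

1010

s1: b1⊕b3⊕b5⊕b7 = 1⊕1⊕0⊕0 = 0
s2: b2⊕b3⊕b6⊕b7 = 0⊕1⊕1⊕0 = 0
s4: b4⊕b5⊕b6⊕b7 = 0⊕0⊕1⊕0 = 1
Syndrome (s4...s1) = 100 → position 4.
Flip bit 4: corrected codeword = 1011010
Data bits at positions 3,5,6,7: 1010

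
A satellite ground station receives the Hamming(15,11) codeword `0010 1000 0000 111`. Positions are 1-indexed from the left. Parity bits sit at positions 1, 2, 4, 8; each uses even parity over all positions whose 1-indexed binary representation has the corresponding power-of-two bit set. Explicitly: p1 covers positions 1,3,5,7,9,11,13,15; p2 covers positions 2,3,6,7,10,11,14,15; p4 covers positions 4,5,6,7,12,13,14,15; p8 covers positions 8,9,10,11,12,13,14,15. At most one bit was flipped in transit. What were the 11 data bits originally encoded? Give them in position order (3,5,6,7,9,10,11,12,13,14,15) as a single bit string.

11000100111

s1: b1⊕b3⊕b5⊕b7⊕b9⊕b11⊕b13⊕b15 = 0⊕1⊕1⊕0⊕0⊕0⊕1⊕1 = 0
s2: b2⊕b3⊕b6⊕b7⊕b10⊕b11⊕b14⊕b15 = 0⊕1⊕0⊕0⊕0⊕0⊕1⊕1 = 1
s4: b4⊕b5⊕b6⊕b7⊕b12⊕b13⊕b14⊕b15 = 0⊕1⊕0⊕0⊕0⊕1⊕1⊕1 = 0
s8: b8⊕b9⊕b10⊕b11⊕b12⊕b13⊕b14⊕b15 = 0⊕0⊕0⊕0⊕0⊕1⊕1⊕1 = 1
Syndrome (s8...s1) = 1010 → position 10.
Flip bit 10: corrected codeword = 001010000100111
Data bits at positions 3,5,6,7,9,10,11,12,13,14,15: 11000100111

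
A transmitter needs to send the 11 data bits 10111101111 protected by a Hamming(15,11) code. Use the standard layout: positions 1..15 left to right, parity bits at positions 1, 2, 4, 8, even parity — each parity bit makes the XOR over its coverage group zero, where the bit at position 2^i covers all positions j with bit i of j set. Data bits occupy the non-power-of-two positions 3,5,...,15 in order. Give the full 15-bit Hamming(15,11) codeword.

101001101101111

Place data bits at non-power-of-two positions: b3=1, b5=0, b6=1, b7=1, b9=1, b10=1, b11=0, b12=1, b13=1, b14=1, b15=1.
p1 = XOR of data positions {3,5,7,9,11,13,15} = 1⊕0⊕1⊕1⊕0⊕1⊕1 = 1
p2 = XOR of data positions {3,6,7,10,11,14,15} = 1⊕1⊕1⊕1⊕0⊕1⊕1 = 0
p4 = XOR of data positions {5,6,7,12,13,14,15} = 0⊕1⊕1⊕1⊕1⊕1⊕1 = 0
p8 = XOR of data positions {9,10,11,12,13,14,15} = 1⊕1⊕0⊕1⊕1⊕1⊕1 = 0
Codeword b1..b15 = 101001101101111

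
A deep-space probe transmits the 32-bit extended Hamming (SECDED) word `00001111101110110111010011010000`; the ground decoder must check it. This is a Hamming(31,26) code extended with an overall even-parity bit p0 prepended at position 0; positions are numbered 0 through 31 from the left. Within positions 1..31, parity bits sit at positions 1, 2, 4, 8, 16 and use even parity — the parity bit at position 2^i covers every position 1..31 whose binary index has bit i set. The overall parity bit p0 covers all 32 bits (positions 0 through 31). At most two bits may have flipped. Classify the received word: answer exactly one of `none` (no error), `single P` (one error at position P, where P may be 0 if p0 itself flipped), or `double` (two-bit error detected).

single 27

s1: b1⊕b3⊕b5⊕b7⊕b9⊕b11⊕b13⊕b15⊕b17⊕b19⊕b21⊕b23⊕b25⊕b27⊕b29⊕b31 = 0⊕0⊕1⊕1⊕0⊕1⊕0⊕1⊕1⊕1⊕1⊕0⊕1⊕1⊕0⊕0 = 1
s2: b2⊕b3⊕b6⊕b7⊕b10⊕b11⊕b14⊕b15⊕b18⊕b19⊕b22⊕b23⊕b26⊕b27⊕b30⊕b31 = 0⊕0⊕1⊕1⊕1⊕1⊕1⊕1⊕1⊕1⊕0⊕0⊕0⊕1⊕0⊕0 = 1
s4: b4⊕b5⊕b6⊕b7⊕b12⊕b13⊕b14⊕b15⊕b20⊕b21⊕b22⊕b23⊕b28⊕b29⊕b30⊕b31 = 1⊕1⊕1⊕1⊕1⊕0⊕1⊕1⊕0⊕1⊕0⊕0⊕0⊕0⊕0⊕0 = 0
s8: b8⊕b9⊕b10⊕b11⊕b12⊕b13⊕b14⊕b15⊕b24⊕b25⊕b26⊕b27⊕b28⊕b29⊕b30⊕b31 = 1⊕0⊕1⊕1⊕1⊕0⊕1⊕1⊕1⊕1⊕0⊕1⊕0⊕0⊕0⊕0 = 1
s16: b16⊕b17⊕b18⊕b19⊕b20⊕b21⊕b22⊕b23⊕b24⊕b25⊕b26⊕b27⊕b28⊕b29⊕b30⊕b31 = 0⊕1⊕1⊕1⊕0⊕1⊕0⊕0⊕1⊕1⊕0⊕1⊕0⊕0⊕0⊕0 = 1
Syndrome (s16...s1) = 11011 → position 27.
Overall parity (XOR of all 32 bits, including p0): 0⊕0⊕0⊕0⊕1⊕1⊕1⊕1⊕1⊕0⊕1⊕1⊕1⊕0⊕1⊕1⊕0⊕1⊕1⊕1⊕0⊕1⊕0⊕0⊕1⊕1⊕0⊕1⊕0⊕0⊕0⊕0 = 1
Overall=1, syndrome position=27 → single-bit error at position 27.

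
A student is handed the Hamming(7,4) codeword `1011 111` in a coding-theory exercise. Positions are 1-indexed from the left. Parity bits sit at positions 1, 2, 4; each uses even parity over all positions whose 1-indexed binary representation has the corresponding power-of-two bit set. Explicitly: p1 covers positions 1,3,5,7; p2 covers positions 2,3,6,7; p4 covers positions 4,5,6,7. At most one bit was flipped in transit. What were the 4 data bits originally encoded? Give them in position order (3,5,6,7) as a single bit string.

1111

s1: b1⊕b3⊕b5⊕b7 = 1⊕1⊕1⊕1 = 0
s2: b2⊕b3⊕b6⊕b7 = 0⊕1⊕1⊕1 = 1
s4: b4⊕b5⊕b6⊕b7 = 1⊕1⊕1⊕1 = 0
Syndrome (s4...s1) = 010 → position 2.
Flip bit 2: corrected codeword = 1111111
Data bits at positions 3,5,6,7: 1111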